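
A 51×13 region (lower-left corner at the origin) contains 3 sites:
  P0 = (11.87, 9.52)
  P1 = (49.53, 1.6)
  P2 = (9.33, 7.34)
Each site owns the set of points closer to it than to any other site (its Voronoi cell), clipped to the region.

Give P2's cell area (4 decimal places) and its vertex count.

Area of P2's cell: 159.3339 (4 vertices)

1. box [0,51]×[0,13]: [(0, 0) (51, 0) (51, 13) (0, 13)]
2. ⊥bis P2·P0 via (10.6,8.43): [(0, 0) (17.8352, 0) (6.6777, 13) (0, 13)]  |A|=159.3339
3. ⊥bis P2·P1 via (29.43,4.47): [(0, 0) (17.8352, 0) (6.6777, 13) (0, 13)]  |A|=159.3339
4. canonical 4-gon: [(0, 0) (17.8352, 0) (6.6777, 13) (0, 13)]
5. shoelace: 159.3339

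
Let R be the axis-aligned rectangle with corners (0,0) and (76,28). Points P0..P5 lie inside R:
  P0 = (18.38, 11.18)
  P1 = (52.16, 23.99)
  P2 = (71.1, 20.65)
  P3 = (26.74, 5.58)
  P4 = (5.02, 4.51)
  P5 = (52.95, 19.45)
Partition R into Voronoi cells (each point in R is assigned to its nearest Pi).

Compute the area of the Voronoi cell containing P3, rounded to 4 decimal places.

Area of P3's cell: 360.6875

1. box [0,76]×[0,28]: [(0, 0) (76, 0) (76, 28) (0, 28)]
2. ⊥bis P3·P0 via (22.56,8.38): [(16.9466, 0) (76, 0) (76, 28) (35.7026, 28)]  |A|=1390.9114
3. ⊥bis P3·P1 via (39.45,14.785): [(32.9045, 23.8228) (16.9466, 0) (50.1578, 0)]  |A|=395.5925
4. ⊥bis P3·P2 via (48.92,13.115): [(32.9045, 23.8228) (16.9466, 0) (50.1578, 0)]  |A|=395.5925
5. ⊥bis P3·P4 via (15.88,5.045): [(32.9045, 23.8228) (16.9466, 0) (50.1578, 0)]  |A|=395.5925
6. ⊥bis P3·P5 via (39.845,12.515): [(36.4563, 18.9187) (32.9045, 23.8228) (16.9466, 0) (46.4678, 0)]  |A|=360.6875
7. canonical 4-gon: [(36.4563, 18.9187) (32.9045, 23.8228) (16.9466, 0) (46.4678, 0)]
8. shoelace: 360.6875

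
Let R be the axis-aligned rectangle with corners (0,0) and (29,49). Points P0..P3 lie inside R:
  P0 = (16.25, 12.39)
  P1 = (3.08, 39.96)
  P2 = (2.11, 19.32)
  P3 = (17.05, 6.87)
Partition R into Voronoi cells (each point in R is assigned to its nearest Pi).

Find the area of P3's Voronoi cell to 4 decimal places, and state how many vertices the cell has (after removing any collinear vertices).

Area of P3's cell: 255.2768 (5 vertices)

1. box [0,29]×[0,49]: [(0, 0) (29, 0) (29, 49) (0, 49)]
2. ⊥bis P3·P0 via (16.65,9.63): [(0, 7.217) (0, 0) (29, 0) (29, 11.4199)]  |A|=270.2338
3. ⊥bis P3·P1 via (10.065,23.415): [(0, 7.217) (0, 0) (29, 0) (29, 11.4199)]  |A|=270.2338
4. ⊥bis P3·P2 via (9.58,13.095): [(5.3247, 7.9887) (0, 1.599) (0, 0) (29, 0) (29, 11.4199)]  |A|=255.2768
5. canonical 5-gon: [(5.3247, 7.9887) (0, 1.599) (0, 0) (29, 0) (29, 11.4199)]
6. shoelace: 255.2768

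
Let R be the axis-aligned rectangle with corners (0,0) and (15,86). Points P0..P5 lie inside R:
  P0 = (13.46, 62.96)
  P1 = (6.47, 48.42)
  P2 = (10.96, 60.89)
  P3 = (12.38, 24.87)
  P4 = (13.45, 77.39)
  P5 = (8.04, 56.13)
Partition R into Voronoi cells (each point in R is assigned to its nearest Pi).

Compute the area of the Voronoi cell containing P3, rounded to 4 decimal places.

Area of P3's cell: 542.4287

1. box [0,15]×[0,86]: [(0, 0) (15, 0) (15, 86) (0, 86)]
2. ⊥bis P3·P0 via (12.92,43.915): [(0, 44.2813) (0, 0) (15, 0) (15, 43.856)]  |A|=661.0302
3. ⊥bis P3·P1 via (9.425,36.645): [(0, 34.2797) (0, 0) (15, 0) (15, 38.0441)]  |A|=542.4287
4. ⊥bis P3·P2 via (11.67,42.88): [(0, 34.2797) (0, 0) (15, 0) (15, 38.0441)]  |A|=542.4287
5. ⊥bis P3·P4 via (12.915,51.13): [(0, 34.2797) (0, 0) (15, 0) (15, 38.0441)]  |A|=542.4287
6. ⊥bis P3·P5 via (10.21,40.5): [(0, 34.2797) (0, 0) (15, 0) (15, 38.0441)]  |A|=542.4287
7. canonical 4-gon: [(0, 34.2797) (0, 0) (15, 0) (15, 38.0441)]
8. shoelace: 542.4287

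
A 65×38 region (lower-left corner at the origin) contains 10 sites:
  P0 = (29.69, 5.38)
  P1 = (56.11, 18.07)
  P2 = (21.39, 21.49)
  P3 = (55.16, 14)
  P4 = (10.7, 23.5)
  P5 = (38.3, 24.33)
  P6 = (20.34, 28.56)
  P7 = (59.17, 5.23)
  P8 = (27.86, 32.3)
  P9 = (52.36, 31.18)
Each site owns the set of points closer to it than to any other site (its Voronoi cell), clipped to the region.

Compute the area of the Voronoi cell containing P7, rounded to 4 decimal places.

Area of P7's cell: 174.8030

1. box [0,65]×[0,38]: [(0, 0) (65, 0) (65, 38) (0, 38)]
2. ⊥bis P7·P0 via (44.43,5.305): [(44.403, 0) (65, 0) (65, 38) (44.5964, 38)]  |A|=779.0121
3. ⊥bis P7·P1 via (57.64,11.65): [(44.4463, 8.5057) (44.403, 0) (65, 0) (65, 13.404)]  |A|=225.3471
4. ⊥bis P7·P2 via (40.28,13.36): [(44.4463, 8.5057) (44.403, 0) (65, 0) (65, 13.404)]  |A|=225.3471
5. ⊥bis P7·P3 via (57.165,9.615): [(44.4223, 3.7885) (44.403, 0) (65, 0) (65, 13.1975)]  |A|=174.803
6. ⊥bis P7·P4 via (34.935,14.365): [(44.4223, 3.7885) (44.403, 0) (65, 0) (65, 13.1975)]  |A|=174.803
7. ⊥bis P7·P5 via (48.735,14.78): [(44.4223, 3.7885) (44.403, 0) (65, 0) (65, 13.1975)]  |A|=174.803
8. ⊥bis P7·P6 via (39.755,16.895): [(44.4223, 3.7885) (44.403, 0) (65, 0) (65, 13.1975)]  |A|=174.803
9. ⊥bis P7·P8 via (43.515,18.765): [(44.4223, 3.7885) (44.403, 0) (65, 0) (65, 13.1975)]  |A|=174.803
10. ⊥bis P7·P9 via (55.765,18.205): [(44.4223, 3.7885) (44.403, 0) (65, 0) (65, 13.1975)]  |A|=174.803
11. canonical 4-gon: [(44.4223, 3.7885) (44.403, 0) (65, 0) (65, 13.1975)]
12. shoelace: 174.803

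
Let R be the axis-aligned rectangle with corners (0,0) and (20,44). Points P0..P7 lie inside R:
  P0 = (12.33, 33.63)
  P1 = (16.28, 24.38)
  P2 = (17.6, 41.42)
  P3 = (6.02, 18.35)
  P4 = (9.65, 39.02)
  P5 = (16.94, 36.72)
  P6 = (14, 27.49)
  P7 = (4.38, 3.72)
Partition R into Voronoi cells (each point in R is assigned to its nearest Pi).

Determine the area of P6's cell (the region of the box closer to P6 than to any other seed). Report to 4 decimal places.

1. box [0,20]×[0,44]: [(0, 0) (20, 0) (20, 44) (0, 44)]
2. ⊥bis P6·P0 via (13.165,30.56): [(0, 26.9793) (0, 0) (20, 0) (20, 32.419)]  |A|=593.9832
3. ⊥bis P6·P1 via (15.14,25.935): [(0, 26.9793) (0, 14.8356) (20, 29.498) (20, 32.419)]  |A|=150.6479
4. ⊥bis P6·P2 via (15.8,34.455): [(0, 26.9793) (0, 14.8356) (20, 29.498) (20, 32.419)]  |A|=150.6479
5. ⊥bis P6·P3 via (10.01,22.92): [(4.0873, 28.091) (10.4744, 22.5146) (20, 29.498) (20, 32.419)]  |A|=72.1022
6. ⊥bis P6·P4 via (11.825,33.255): [(4.0873, 28.091) (10.4744, 22.5146) (20, 29.498) (20, 32.419)]  |A|=72.1022
7. ⊥bis P6·P5 via (15.47,32.105): [(17.0247, 31.6098) (4.0873, 28.091) (10.4744, 22.5146) (20, 29.498) (20, 30.6621)]  |A|=69.4885
8. ⊥bis P6·P7 via (9.19,15.605): [(17.0247, 31.6098) (4.0873, 28.091) (10.4744, 22.5146) (20, 29.498) (20, 30.6621)]  |A|=69.4885
9. canonical 5-gon: [(17.0247, 31.6098) (4.0873, 28.091) (10.4744, 22.5146) (20, 29.498) (20, 30.6621)]
10. shoelace: 69.4885

Area of P6's cell: 69.4885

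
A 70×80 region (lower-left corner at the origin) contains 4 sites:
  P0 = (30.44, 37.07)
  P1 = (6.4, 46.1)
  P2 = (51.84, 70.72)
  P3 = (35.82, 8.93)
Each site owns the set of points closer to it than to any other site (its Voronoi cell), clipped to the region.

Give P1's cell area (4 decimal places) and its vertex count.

Area of P1's cell: 1217.5784 (5 vertices)

1. box [0,70]×[0,80]: [(0, 0) (70, 0) (70, 80) (0, 80)]
2. ⊥bis P1·P0 via (18.42,41.585): [(0, 0) (2.7997, 0) (32.8496, 80) (0, 80)]  |A|=1425.9709
3. ⊥bis P1·P2 via (29.12,58.41): [(0, 0) (2.7997, 0) (26.5332, 63.1843) (17.4222, 80) (0, 80)]  |A|=1296.2601
4. ⊥bis P1·P3 via (21.11,27.515): [(0, 10.8065) (9.7608, 18.5321) (26.5332, 63.1843) (17.4222, 80) (0, 80)]  |A|=1217.5784
5. canonical 5-gon: [(0, 10.8065) (9.7608, 18.5321) (26.5332, 63.1843) (17.4222, 80) (0, 80)]
6. shoelace: 1217.5784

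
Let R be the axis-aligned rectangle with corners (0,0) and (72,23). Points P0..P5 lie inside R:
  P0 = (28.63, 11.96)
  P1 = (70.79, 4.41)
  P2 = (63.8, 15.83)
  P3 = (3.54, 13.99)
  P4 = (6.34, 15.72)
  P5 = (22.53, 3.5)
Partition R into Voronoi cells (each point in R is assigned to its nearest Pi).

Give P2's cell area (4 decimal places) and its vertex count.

1. box [0,72]×[0,23]: [(0, 0) (72, 0) (72, 23) (0, 23)]
2. ⊥bis P2·P0 via (46.215,13.895): [(47.744, 0) (72, 0) (72, 23) (45.2131, 23)]  |A|=586.9936
3. ⊥bis P2·P1 via (67.295,10.12): [(47.744, 0) (50.7613, 0) (72, 12.9999) (72, 23) (45.2131, 23)]  |A|=448.9437
4. ⊥bis P2·P3 via (33.67,14.91): [(47.744, 0) (50.7613, 0) (72, 12.9999) (72, 23) (45.2131, 23)]  |A|=448.9437
5. ⊥bis P2·P4 via (35.07,15.775): [(47.744, 0) (50.7613, 0) (72, 12.9999) (72, 23) (45.2131, 23)]  |A|=448.9437
6. ⊥bis P2·P5 via (43.165,9.665): [(47.744, 0) (50.7613, 0) (72, 12.9999) (72, 23) (45.2131, 23)]  |A|=448.9437
7. canonical 5-gon: [(47.744, 0) (50.7613, 0) (72, 12.9999) (72, 23) (45.2131, 23)]
8. shoelace: 448.9437

Area of P2's cell: 448.9437 (5 vertices)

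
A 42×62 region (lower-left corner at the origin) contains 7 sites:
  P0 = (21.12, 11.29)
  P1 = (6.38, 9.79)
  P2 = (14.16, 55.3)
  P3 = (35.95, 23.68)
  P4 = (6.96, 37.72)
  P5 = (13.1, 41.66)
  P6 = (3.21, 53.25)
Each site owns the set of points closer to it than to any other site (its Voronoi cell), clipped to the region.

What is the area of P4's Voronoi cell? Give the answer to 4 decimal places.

Area of P4's cell: 274.0172

1. box [0,42]×[0,62]: [(0, 0) (42, 0) (42, 62) (0, 62)]
2. ⊥bis P4·P0 via (14.04,24.505): [(0, 16.983) (42, 39.4847) (42, 62) (0, 62)]  |A|=1418.1781
3. ⊥bis P4·P1 via (6.67,23.755): [(0, 23.8935) (12.4173, 23.6356) (42, 39.4847) (42, 62) (0, 62)]  |A|=1375.2731
4. ⊥bis P4·P2 via (10.56,46.51): [(0, 50.8349) (0, 23.8935) (12.4173, 23.6356) (35.8103, 36.1686)]  |A|=563.2192
5. ⊥bis P4·P3 via (21.455,30.7): [(26.0412, 40.1696) (0, 50.8349) (0, 23.8935) (12.4173, 23.6356) (20.0016, 27.6989)]  |A|=490.2229
6. ⊥bis P4·P5 via (10.03,39.69): [(3.9045, 49.2358) (0, 50.8349) (0, 23.8935) (12.4173, 23.6356) (18.3071, 26.7911)]  |A|=299.2626
7. ⊥bis P4·P6 via (5.085,45.485): [(6.1469, 45.7414) (0, 44.2571) (0, 23.8935) (12.4173, 23.6356) (18.3071, 26.7911)]  |A|=274.0172
8. canonical 5-gon: [(6.1469, 45.7414) (0, 44.2571) (0, 23.8935) (12.4173, 23.6356) (18.3071, 26.7911)]
9. shoelace: 274.0172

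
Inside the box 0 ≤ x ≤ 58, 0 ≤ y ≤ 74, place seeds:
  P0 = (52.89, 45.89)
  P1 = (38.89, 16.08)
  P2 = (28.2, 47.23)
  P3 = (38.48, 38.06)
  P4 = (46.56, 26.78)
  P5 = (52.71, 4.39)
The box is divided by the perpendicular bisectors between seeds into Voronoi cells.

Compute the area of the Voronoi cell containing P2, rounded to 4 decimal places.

Area of P2's cell: 1742.9731

1. box [0,58]×[0,74]: [(0, 0) (58, 0) (58, 74) (0, 74)]
2. ⊥bis P2·P0 via (40.545,46.56): [(0, 0) (38.018, 0) (42.0343, 74) (0, 74)]  |A|=2961.9351
3. ⊥bis P2·P1 via (33.545,31.655): [(0, 20.1431) (39.8536, 33.82) (42.0343, 74) (0, 74)]  |A|=1917.6638
4. ⊥bis P2·P3 via (33.34,42.645): [(0, 20.1431) (19.1212, 26.7051) (40.7855, 50.9918) (42.0343, 74) (0, 74)]  |A|=1742.9731
5. ⊥bis P2·P4 via (37.38,37.005): [(0, 20.1431) (19.1212, 26.7051) (40.7855, 50.9918) (42.0343, 74) (0, 74)]  |A|=1742.9731
6. ⊥bis P2·P5 via (40.455,25.81): [(0, 20.1431) (19.1212, 26.7051) (40.7855, 50.9918) (42.0343, 74) (0, 74)]  |A|=1742.9731
7. canonical 5-gon: [(0, 20.1431) (19.1212, 26.7051) (40.7855, 50.9918) (42.0343, 74) (0, 74)]
8. shoelace: 1742.9731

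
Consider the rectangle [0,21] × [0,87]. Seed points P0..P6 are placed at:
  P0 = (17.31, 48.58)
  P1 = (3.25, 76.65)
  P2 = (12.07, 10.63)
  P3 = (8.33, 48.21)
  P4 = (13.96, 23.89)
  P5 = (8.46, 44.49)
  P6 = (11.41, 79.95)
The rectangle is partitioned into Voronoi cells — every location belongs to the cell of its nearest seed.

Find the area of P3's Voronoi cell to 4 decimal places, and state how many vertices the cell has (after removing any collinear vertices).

Area of P3's cell: 203.7466 (4 vertices)

1. box [0,21]×[0,87]: [(0, 0) (21, 0) (21, 87) (0, 87)]
2. ⊥bis P3·P0 via (12.82,48.395): [(0, 0) (14.814, 0) (11.2294, 87) (0, 87)]  |A|=1132.8868
3. ⊥bis P3·P1 via (5.79,62.43): [(0, 61.3958) (0, 0) (14.814, 0) (12.1946, 63.574)]  |A|=845.2407
4. ⊥bis P3·P2 via (10.2,29.42): [(0, 61.3958) (0, 28.4049) (13.5879, 29.7572) (12.1946, 63.574)]  |A|=431.8475
5. ⊥bis P3·P4 via (11.145,36.05): [(0, 61.3958) (0, 33.47) (13.308, 36.5507) (12.1946, 63.574)]  |A|=351.8
6. ⊥bis P3·P5 via (8.395,46.35): [(0, 61.3958) (0, 46.0566) (12.8978, 46.5074) (12.1946, 63.574)]  |A|=203.7466
7. ⊥bis P3·P6 via (9.87,64.08): [(0, 61.3958) (0, 46.0566) (12.8978, 46.5074) (12.1946, 63.574)]  |A|=203.7466
8. canonical 4-gon: [(0, 61.3958) (0, 46.0566) (12.8978, 46.5074) (12.1946, 63.574)]
9. shoelace: 203.7466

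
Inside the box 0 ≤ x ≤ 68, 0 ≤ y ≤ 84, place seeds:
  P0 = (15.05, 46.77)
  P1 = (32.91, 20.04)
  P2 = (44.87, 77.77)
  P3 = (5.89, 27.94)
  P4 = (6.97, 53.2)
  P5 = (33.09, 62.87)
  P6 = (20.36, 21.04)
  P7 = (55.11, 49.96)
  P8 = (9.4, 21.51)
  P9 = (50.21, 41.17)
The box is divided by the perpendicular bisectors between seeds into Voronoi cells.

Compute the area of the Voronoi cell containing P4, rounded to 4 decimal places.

Area of P4's cell: 574.4488

1. box [0,68]×[0,84]: [(0, 0) (68, 0) (68, 84) (0, 84)]
2. ⊥bis P4·P0 via (11.01,49.985): [(0, 36.1497) (38.0789, 84) (0, 84)]  |A|=911.0421
3. ⊥bis P4·P1 via (19.94,36.62): [(0, 36.1497) (38.0789, 84) (0, 84)]  |A|=911.0421
4. ⊥bis P4·P2 via (25.92,65.485): [(0, 36.1497) (24.7639, 67.2683) (13.917, 84) (0, 84)]  |A|=708.9076
5. ⊥bis P4·P3 via (6.43,40.57): [(0, 40.8449) (3.6134, 40.6904) (24.7639, 67.2683) (13.917, 84) (0, 84)]  |A|=700.4247
6. ⊥bis P4·P5 via (20.03,58.035): [(0, 40.8449) (3.6134, 40.6904) (19.2001, 60.2767) (10.4174, 84) (0, 84)]  |A|=574.4488
7. ⊥bis P4·P6 via (13.665,37.12): [(0, 40.8449) (3.6134, 40.6904) (19.2001, 60.2767) (10.4174, 84) (0, 84)]  |A|=574.4488
8. ⊥bis P4·P7 via (31.04,51.58): [(0, 40.8449) (3.6134, 40.6904) (19.2001, 60.2767) (10.4174, 84) (0, 84)]  |A|=574.4488
9. ⊥bis P4·P8 via (8.185,37.355): [(0, 40.8449) (3.6134, 40.6904) (19.2001, 60.2767) (10.4174, 84) (0, 84)]  |A|=574.4488
10. ⊥bis P4·P9 via (28.59,47.185): [(0, 40.8449) (3.6134, 40.6904) (19.2001, 60.2767) (10.4174, 84) (0, 84)]  |A|=574.4488
11. canonical 5-gon: [(0, 40.8449) (3.6134, 40.6904) (19.2001, 60.2767) (10.4174, 84) (0, 84)]
12. shoelace: 574.4488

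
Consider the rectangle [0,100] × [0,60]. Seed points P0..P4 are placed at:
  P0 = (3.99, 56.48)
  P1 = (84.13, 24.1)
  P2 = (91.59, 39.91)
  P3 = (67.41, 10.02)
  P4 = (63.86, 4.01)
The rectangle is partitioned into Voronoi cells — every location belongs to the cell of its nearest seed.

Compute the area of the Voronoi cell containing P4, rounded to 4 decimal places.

1. box [0,100]×[0,60]: [(0, 0) (100, 0) (100, 60) (0, 60)]
2. ⊥bis P4·P0 via (33.925,30.245): [(7.4183, 0) (100, 0) (100, 60) (60.0022, 60)]  |A|=3977.3831
3. ⊥bis P4·P1 via (73.995,14.055): [(45.199, 43.109) (7.4183, 0) (87.9252, 0)]  |A|=1735.2856
4. ⊥bis P4·P2 via (77.725,21.96): [(45.199, 43.109) (7.4183, 0) (87.9252, 0)]  |A|=1735.2856
5. ⊥bis P4·P3 via (65.635,7.015): [(31.3267, 27.2803) (7.4183, 0) (77.5111, 0)]  |A|=956.0756
6. canonical 3-gon: [(31.3267, 27.2803) (7.4183, 0) (77.5111, 0)]
7. shoelace: 956.0756

Area of P4's cell: 956.0756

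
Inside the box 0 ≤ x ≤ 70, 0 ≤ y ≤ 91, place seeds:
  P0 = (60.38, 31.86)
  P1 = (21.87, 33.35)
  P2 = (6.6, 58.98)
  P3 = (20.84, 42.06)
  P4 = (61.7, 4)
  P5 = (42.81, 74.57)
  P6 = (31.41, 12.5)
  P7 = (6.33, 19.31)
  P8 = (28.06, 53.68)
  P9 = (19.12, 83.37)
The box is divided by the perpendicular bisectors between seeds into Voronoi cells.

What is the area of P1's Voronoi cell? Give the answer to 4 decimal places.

Area of P1's cell: 423.8505

1. box [0,70]×[0,91]: [(0, 0) (70, 0) (70, 91) (0, 91)]
2. ⊥bis P1·P0 via (41.125,32.605): [(0, 0) (39.8635, 0) (43.3844, 91) (0, 91)]  |A|=3787.7771
3. ⊥bis P1·P2 via (14.235,46.165): [(0, 37.684) (0, 0) (39.8635, 0) (42.2965, 62.8837)]  |A|=2050.3313
4. ⊥bis P1·P3 via (21.355,37.705): [(0, 35.1797) (0, 0) (39.8635, 0) (41.4141, 40.0771)]  |A|=1527.2731
5. ⊥bis P1·P4 via (41.785,18.675): [(0, 35.1797) (0, 0) (28.0237, 0) (40.5196, 16.9577) (41.4141, 40.0771)]  |A|=1426.8855
6. ⊥bis P1·P5 via (32.34,53.96): [(0, 35.1797) (0, 0) (28.0237, 0) (40.5196, 16.9577) (41.4141, 40.0771)]  |A|=1426.8855
7. ⊥bis P1·P6 via (26.64,22.925): [(0, 35.1797) (0, 10.7358) (41.0048, 29.4977) (41.4141, 40.0771)]  |A|=719.2248
8. ⊥bis P1·P7 via (14.1,26.33): [(5.5153, 35.8319) (19.9443, 19.8613) (41.0048, 29.4977) (41.4141, 40.0771)]  |A|=426.7205
9. ⊥bis P1·P8 via (24.965,43.515): [(37.6991, 39.6378) (5.5153, 35.8319) (19.9443, 19.8613) (41.0048, 29.4977) (41.354, 38.5249)]  |A|=423.8505
10. ⊥bis P1·P9 via (20.495,58.36): [(37.6991, 39.6378) (5.5153, 35.8319) (19.9443, 19.8613) (41.0048, 29.4977) (41.354, 38.5249)]  |A|=423.8505
11. canonical 5-gon: [(37.6991, 39.6378) (5.5153, 35.8319) (19.9443, 19.8613) (41.0048, 29.4977) (41.354, 38.5249)]
12. shoelace: 423.8505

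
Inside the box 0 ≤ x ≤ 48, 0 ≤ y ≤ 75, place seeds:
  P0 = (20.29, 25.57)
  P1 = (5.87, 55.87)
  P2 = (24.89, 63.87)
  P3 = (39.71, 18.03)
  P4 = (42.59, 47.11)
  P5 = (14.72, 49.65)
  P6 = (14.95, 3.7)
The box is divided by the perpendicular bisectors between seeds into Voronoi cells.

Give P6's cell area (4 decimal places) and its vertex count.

Area of P6's cell: 459.8678 (4 vertices)

1. box [0,48]×[0,75]: [(0, 0) (48, 0) (48, 75) (0, 75)]
2. ⊥bis P6·P0 via (17.62,14.635): [(0, 18.9373) (0, 0) (48, 0) (48, 7.2171)]  |A|=627.7053
3. ⊥bis P6·P1 via (10.41,29.785): [(0, 18.9373) (0, 0) (48, 0) (48, 7.2171)]  |A|=627.7053
4. ⊥bis P6·P2 via (19.92,33.785): [(0, 18.9373) (0, 0) (48, 0) (48, 7.2171)]  |A|=627.7053
5. ⊥bis P6·P3 via (27.33,10.865): [(26.387, 12.4944) (0, 18.9373) (0, 0) (33.6182, 0)]  |A|=459.8678
6. ⊥bis P6·P4 via (28.77,25.405): [(26.387, 12.4944) (0, 18.9373) (0, 0) (33.6182, 0)]  |A|=459.8678
7. ⊥bis P6·P5 via (14.835,26.675): [(26.387, 12.4944) (0, 18.9373) (0, 0) (33.6182, 0)]  |A|=459.8678
8. canonical 4-gon: [(26.387, 12.4944) (0, 18.9373) (0, 0) (33.6182, 0)]
9. shoelace: 459.8678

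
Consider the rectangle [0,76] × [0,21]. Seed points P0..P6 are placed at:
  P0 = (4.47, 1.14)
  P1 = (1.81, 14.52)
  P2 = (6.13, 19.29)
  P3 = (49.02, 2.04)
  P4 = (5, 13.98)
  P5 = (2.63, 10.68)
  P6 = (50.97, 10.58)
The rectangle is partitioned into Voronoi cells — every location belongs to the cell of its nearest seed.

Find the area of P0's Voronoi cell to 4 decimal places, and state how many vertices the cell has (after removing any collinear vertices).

1. box [0,76]×[0,21]: [(0, 0) (76, 0) (76, 21) (0, 21)]
2. ⊥bis P0·P1 via (3.14,7.83): [(0, 7.2058) (0, 0) (76, 0) (76, 21) (69.3861, 21)]  |A|=1117.4356
3. ⊥bis P0·P2 via (5.3,10.215): [(12.0373, 9.5988) (0, 7.2058) (0, 0) (76, 0) (76, 3.7488)]  |A|=528.0145
4. ⊥bis P0·P3 via (26.745,1.59): [(26.6101, 8.266) (12.0373, 9.5988) (0, 7.2058) (0, 0) (26.7771, 0)]  |A|=232.0012
5. ⊥bis P0·P4 via (4.735,7.56): [(26.6427, 6.6557) (2.2896, 7.6609) (0, 7.2058) (0, 0) (26.7771, 0)]  |A|=191.794
6. ⊥bis P0·P5 via (3.55,5.91): [(26.6427, 6.6557) (10.8057, 7.3094) (0, 5.2253) (0, 0) (26.7771, 0)]  |A|=178.7533
7. ⊥bis P0·P6 via (27.72,5.86): [(26.6427, 6.6557) (10.8057, 7.3094) (0, 5.2253) (0, 0) (26.7771, 0)]  |A|=178.7533
8. canonical 5-gon: [(26.6427, 6.6557) (10.8057, 7.3094) (0, 5.2253) (0, 0) (26.7771, 0)]
9. shoelace: 178.7533

Area of P0's cell: 178.7533 (5 vertices)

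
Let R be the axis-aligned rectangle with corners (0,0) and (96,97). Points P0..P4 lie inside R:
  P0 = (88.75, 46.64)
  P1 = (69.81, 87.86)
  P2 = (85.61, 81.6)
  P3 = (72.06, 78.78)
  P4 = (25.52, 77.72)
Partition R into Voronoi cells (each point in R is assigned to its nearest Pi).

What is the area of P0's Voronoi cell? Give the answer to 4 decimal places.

1. box [0,96]×[0,97]: [(0, 0) (96, 0) (96, 97) (0, 97)]
2. ⊥bis P0·P1 via (79.28,67.25): [(0, 30.822) (0, 0) (96, 0) (96, 74.9326)]  |A|=5076.2196
3. ⊥bis P0·P2 via (87.18,64.12): [(68.8935, 62.4776) (0, 30.822) (0, 0) (96, 0) (96, 64.9122)]  |A|=4940.4106
4. ⊥bis P0·P3 via (80.405,62.71): [(82.2712, 63.6791) (0, 20.9564) (0, 0) (96, 0) (96, 64.9122)]  |A|=4364.2357
5. ⊥bis P0·P4 via (57.135,62.18): [(82.2712, 63.6791) (49.5094, 46.6662) (26.5711, 0) (96, 0) (96, 64.9122)]  |A|=3225.4796
6. canonical 5-gon: [(82.2712, 63.6791) (49.5094, 46.6662) (26.5711, 0) (96, 0) (96, 64.9122)]
7. shoelace: 3225.4796

Area of P0's cell: 3225.4796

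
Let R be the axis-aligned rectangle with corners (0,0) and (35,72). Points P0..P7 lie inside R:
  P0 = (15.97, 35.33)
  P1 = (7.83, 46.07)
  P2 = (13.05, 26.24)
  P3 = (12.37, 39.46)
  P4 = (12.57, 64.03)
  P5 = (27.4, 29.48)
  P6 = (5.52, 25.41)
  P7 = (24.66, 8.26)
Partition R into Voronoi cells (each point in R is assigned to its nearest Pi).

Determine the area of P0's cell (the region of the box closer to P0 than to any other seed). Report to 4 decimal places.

1. box [0,35]×[0,72]: [(0, 0) (35, 0) (35, 72) (0, 72)]
2. ⊥bis P0·P1 via (11.9,40.7): [(0, 31.6808) (0, 0) (35, 0) (35, 58.2078)]  |A|=1573.0512
3. ⊥bis P0·P2 via (14.51,30.785): [(3.4891, 34.3253) (35, 24.203) (35, 58.2078)]  |A|=535.7618
4. ⊥bis P0·P3 via (14.17,37.395): [(8.7205, 32.6448) (35, 24.203) (35, 55.5519)]  |A|=411.9181
5. ⊥bis P0·P4 via (14.27,49.68): [(30.4646, 51.5985) (8.7205, 32.6448) (35, 24.203) (35, 52.1358)]  |A|=404.1714
6. ⊥bis P0·P5 via (21.685,32.405): [(31.5758, 51.7302) (30.4646, 51.5985) (8.7205, 32.6448) (19.9599, 29.0343)]  |A|=157.6131
7. ⊥bis P0·P6 via (10.745,30.37): [(31.5758, 51.7302) (30.4646, 51.5985) (8.7205, 32.6448) (19.9599, 29.0343)]  |A|=157.6131
8. ⊥bis P0·P7 via (20.315,21.795): [(31.5758, 51.7302) (30.4646, 51.5985) (8.7205, 32.6448) (19.9599, 29.0343)]  |A|=157.6131
9. canonical 4-gon: [(31.5758, 51.7302) (30.4646, 51.5985) (8.7205, 32.6448) (19.9599, 29.0343)]
10. shoelace: 157.6131

Area of P0's cell: 157.6131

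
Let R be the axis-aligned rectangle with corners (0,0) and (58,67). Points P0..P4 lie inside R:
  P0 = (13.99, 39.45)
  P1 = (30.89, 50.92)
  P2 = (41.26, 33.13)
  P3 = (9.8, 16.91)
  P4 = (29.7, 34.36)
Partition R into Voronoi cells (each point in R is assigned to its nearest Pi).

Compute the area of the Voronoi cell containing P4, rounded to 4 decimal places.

1. box [0,58]×[0,67]: [(0, 0) (58, 0) (58, 67) (0, 67)]
2. ⊥bis P4·P0 via (21.845,36.905): [(9.8879, 0) (58, 0) (58, 67) (31.5957, 67)]  |A|=2496.3002
3. ⊥bis P4·P1 via (30.295,42.64): [(23.8531, 43.1029) (9.8879, 0) (58, 0) (58, 40.6491)]  |A|=1730.907
4. ⊥bis P4·P2 via (35.48,33.745): [(36.3799, 42.2027) (23.8531, 43.1029) (9.8879, 0) (31.8895, 0)]  |A|=740.5206
5. ⊥bis P4·P3 via (19.75,25.635): [(33.0083, 10.5152) (36.3799, 42.2027) (23.8531, 43.1029) (18.6135, 26.9311)]  |A|=359.3913
6. canonical 4-gon: [(33.0083, 10.5152) (36.3799, 42.2027) (23.8531, 43.1029) (18.6135, 26.9311)]
7. shoelace: 359.3913

Area of P4's cell: 359.3913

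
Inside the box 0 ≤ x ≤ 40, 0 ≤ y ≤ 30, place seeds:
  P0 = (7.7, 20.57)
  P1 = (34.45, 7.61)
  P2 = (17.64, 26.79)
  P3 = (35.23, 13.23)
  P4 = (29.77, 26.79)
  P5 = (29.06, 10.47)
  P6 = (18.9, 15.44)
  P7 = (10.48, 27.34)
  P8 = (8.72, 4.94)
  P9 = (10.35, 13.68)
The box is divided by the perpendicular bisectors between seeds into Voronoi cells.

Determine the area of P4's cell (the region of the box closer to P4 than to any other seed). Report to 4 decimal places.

1. box [0,40]×[0,30]: [(0, 0) (40, 0) (40, 30) (0, 30)]
2. ⊥bis P4·P0 via (18.735,23.68): [(25.4087, 0) (40, 0) (40, 30) (16.9538, 30)]  |A|=564.5613
3. ⊥bis P4·P1 via (32.11,17.2): [(21.3043, 14.5634) (40, 19.1252) (40, 30) (16.9538, 30)]  |A|=279.5334
4. ⊥bis P4·P2 via (23.705,26.79): [(23.705, 15.1491) (40, 19.1252) (40, 30) (23.705, 30)]  |A|=209.5998
5. ⊥bis P4·P3 via (32.5,20.01): [(23.705, 16.4687) (40, 23.0299) (40, 30) (23.705, 30)]  |A|=167.0355
6. ⊥bis P4·P5 via (29.415,18.63): [(23.705, 18.8784) (29.1061, 18.6434) (40, 23.0299) (40, 30) (23.705, 30)]  |A|=160.5278
7. ⊥bis P4·P6 via (24.335,21.115): [(23.705, 21.7184) (26.8115, 18.7433) (29.1061, 18.6434) (40, 23.0299) (40, 30) (23.705, 30)]  |A|=156.1167
8. ⊥bis P4·P7 via (20.125,27.065): [(23.705, 21.7184) (26.8115, 18.7433) (29.1061, 18.6434) (40, 23.0299) (40, 30) (23.705, 30)]  |A|=156.1167
9. ⊥bis P4·P8 via (19.245,15.865): [(23.705, 21.7184) (26.8115, 18.7433) (29.1061, 18.6434) (40, 23.0299) (40, 30) (23.705, 30)]  |A|=156.1167
10. ⊥bis P4·P9 via (20.06,20.235): [(23.705, 21.7184) (26.8115, 18.7433) (29.1061, 18.6434) (40, 23.0299) (40, 30) (23.705, 30)]  |A|=156.1167
11. canonical 6-gon: [(23.705, 21.7184) (26.8115, 18.7433) (29.1061, 18.6434) (40, 23.0299) (40, 30) (23.705, 30)]
12. shoelace: 156.1167

Area of P4's cell: 156.1167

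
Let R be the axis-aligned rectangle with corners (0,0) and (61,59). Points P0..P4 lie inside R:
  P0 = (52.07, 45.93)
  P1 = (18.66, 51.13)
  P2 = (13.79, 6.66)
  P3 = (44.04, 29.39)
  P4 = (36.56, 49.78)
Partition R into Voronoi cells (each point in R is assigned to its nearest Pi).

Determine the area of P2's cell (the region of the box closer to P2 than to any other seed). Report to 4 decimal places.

Area of P2's cell: 926.3674

1. box [0,61]×[0,59]: [(0, 0) (61, 0) (61, 59) (0, 59)]
2. ⊥bis P2·P0 via (32.93,26.295): [(0, 58.3948) (0, 0) (59.905, 0)]  |A|=1749.0725
3. ⊥bis P2·P1 via (16.225,28.895): [(32.0394, 27.1631) (0, 30.6718) (0, 0) (59.905, 0)]  |A|=1304.9581
4. ⊥bis P2·P3 via (28.915,18.025): [(21.1527, 28.3554) (0, 30.6718) (0, 0) (42.4591, 0)]  |A|=926.3674
5. ⊥bis P2·P4 via (25.175,28.22): [(21.1527, 28.3554) (0, 30.6718) (0, 0) (42.4591, 0)]  |A|=926.3674
6. canonical 4-gon: [(21.1527, 28.3554) (0, 30.6718) (0, 0) (42.4591, 0)]
7. shoelace: 926.3674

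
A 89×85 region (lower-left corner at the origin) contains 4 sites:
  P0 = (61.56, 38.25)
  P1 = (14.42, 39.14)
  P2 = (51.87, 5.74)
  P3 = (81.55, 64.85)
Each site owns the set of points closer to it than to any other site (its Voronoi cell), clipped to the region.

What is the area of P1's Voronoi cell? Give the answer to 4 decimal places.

1. box [0,89]×[0,85]: [(0, 0) (89, 0) (89, 85) (0, 85)]
2. ⊥bis P1·P0 via (37.99,38.695): [(0, 0) (37.2594, 0) (38.8642, 85) (0, 85)]  |A|=3235.2562
3. ⊥bis P1·P2 via (33.145,22.44): [(0, 0) (13.1318, 0) (37.7813, 27.6384) (38.8642, 85) (0, 85)]  |A|=2901.8305
4. ⊥bis P1·P3 via (47.985,51.995): [(0, 0) (13.1318, 0) (37.7813, 27.6384) (38.6989, 76.2415) (35.3445, 85) (0, 85)]  |A|=2886.4166
5. canonical 6-gon: [(0, 0) (13.1318, 0) (37.7813, 27.6384) (38.6989, 76.2415) (35.3445, 85) (0, 85)]
6. shoelace: 2886.4166

Area of P1's cell: 2886.4166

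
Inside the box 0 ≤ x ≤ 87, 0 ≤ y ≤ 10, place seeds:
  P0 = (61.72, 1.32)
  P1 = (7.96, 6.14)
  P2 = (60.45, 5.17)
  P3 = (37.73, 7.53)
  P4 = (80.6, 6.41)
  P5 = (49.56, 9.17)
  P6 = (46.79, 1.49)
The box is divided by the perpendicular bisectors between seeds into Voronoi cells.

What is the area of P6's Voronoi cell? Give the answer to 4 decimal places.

1. box [0,87]×[0,10]: [(0, 0) (87, 0) (87, 10) (0, 10)]
2. ⊥bis P6·P0 via (54.255,1.405): [(0, 0) (54.239, 0) (54.3529, 10) (0, 10)]  |A|=542.9593
3. ⊥bis P6·P1 via (27.375,3.815): [(26.9181, 0) (54.239, 0) (54.3529, 10) (28.1157, 10)]  |A|=267.7903
4. ⊥bis P6·P2 via (53.62,3.33): [(26.9181, 0) (54.239, 0) (54.2503, 0.9904) (51.8231, 10) (28.1157, 10)]  |A|=256.3942
5. ⊥bis P6·P3 via (42.26,4.51): [(39.2533, 0) (54.239, 0) (54.2503, 0.9904) (51.8231, 10) (45.92, 10)]  |A|=105.6966
6. ⊥bis P6·P4 via (63.695,3.95): [(39.2533, 0) (54.239, 0) (54.2503, 0.9904) (51.8231, 10) (45.92, 10)]  |A|=105.6966
7. ⊥bis P6·P5 via (48.175,5.33): [(43.8473, 6.8909) (39.2533, 0) (54.239, 0) (54.2503, 0.9904) (53.6092, 3.37)]  |A|=67.3035
8. canonical 5-gon: [(43.8473, 6.8909) (39.2533, 0) (54.239, 0) (54.2503, 0.9904) (53.6092, 3.37)]
9. shoelace: 67.3035

Area of P6's cell: 67.3035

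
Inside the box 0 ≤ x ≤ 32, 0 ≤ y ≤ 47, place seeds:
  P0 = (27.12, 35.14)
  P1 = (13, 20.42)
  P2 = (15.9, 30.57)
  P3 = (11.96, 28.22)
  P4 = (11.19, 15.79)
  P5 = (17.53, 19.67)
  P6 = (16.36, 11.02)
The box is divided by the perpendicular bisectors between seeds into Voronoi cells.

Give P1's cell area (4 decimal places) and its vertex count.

Area of P1's cell: 59.4472 (3 vertices)

1. box [0,32]×[0,47]: [(0, 0) (32, 0) (32, 47) (0, 47)]
2. ⊥bis P1·P0 via (20.06,27.78): [(0, 0) (32, 0) (32, 16.3267) (0.0233, 47) (0, 47)]  |A|=1013.5841
3. ⊥bis P1·P2 via (14.45,25.495): [(0, 29.6236) (0, 0) (32, 0) (32, 16.3267) (25.8324, 22.2429)]  |A|=788.8584
4. ⊥bis P1·P3 via (12.48,24.32): [(16.6272, 24.873) (0, 22.656) (0, 0) (32, 0) (32, 16.3267) (25.8324, 22.2429)]  |A|=730.9329
5. ⊥bis P1·P4 via (12.095,18.105): [(16.6272, 24.873) (0.3382, 22.7011) (32, 10.3236) (32, 16.3267) (25.8324, 22.2429)]  |A|=200.4534
6. ⊥bis P1·P5 via (15.265,20.045): [(16.0516, 24.7962) (0.3382, 22.7011) (14.7706, 17.059)]  |A|=59.4472
7. ⊥bis P1·P6 via (14.68,15.72): [(16.0516, 24.7962) (0.3382, 22.7011) (14.7706, 17.059)]  |A|=59.4472
8. canonical 3-gon: [(16.0516, 24.7962) (0.3382, 22.7011) (14.7706, 17.059)]
9. shoelace: 59.4472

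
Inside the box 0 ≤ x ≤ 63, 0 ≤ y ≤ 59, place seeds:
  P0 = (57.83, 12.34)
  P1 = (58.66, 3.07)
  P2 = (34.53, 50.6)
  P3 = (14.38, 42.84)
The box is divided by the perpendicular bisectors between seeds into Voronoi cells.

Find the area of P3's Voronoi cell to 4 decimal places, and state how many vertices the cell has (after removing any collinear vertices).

1. box [0,63]×[0,59]: [(0, 0) (63, 0) (63, 59) (0, 59)]
2. ⊥bis P3·P0 via (36.105,27.59): [(0, 0) (16.738, 0) (58.1534, 59) (0, 59)]  |A|=2209.2985
3. ⊥bis P3·P1 via (36.52,22.955): [(0, 0) (15.903, 0) (19.7256, 4.2561) (58.1534, 59) (0, 59)]  |A|=2207.5215
4. ⊥bis P3·P2 via (24.455,46.72): [(0, 0) (15.903, 0) (19.7256, 4.2561) (33.3394, 23.6502) (19.7258, 59) (0, 59)]  |A|=1528.3175
5. canonical 6-gon: [(0, 0) (15.903, 0) (19.7256, 4.2561) (33.3394, 23.6502) (19.7258, 59) (0, 59)]
6. shoelace: 1528.3175

Area of P3's cell: 1528.3175 (6 vertices)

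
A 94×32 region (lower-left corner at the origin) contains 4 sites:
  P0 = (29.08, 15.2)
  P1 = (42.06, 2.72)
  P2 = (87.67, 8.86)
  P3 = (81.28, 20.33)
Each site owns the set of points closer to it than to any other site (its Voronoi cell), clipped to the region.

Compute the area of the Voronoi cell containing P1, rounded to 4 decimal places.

1. box [0,94]×[0,32]: [(0, 0) (94, 0) (94, 32) (0, 32)]
2. ⊥bis P1·P0 via (35.57,8.96): [(26.9551, 0) (94, 0) (94, 32) (57.7225, 32)]  |A|=1653.158
3. ⊥bis P1·P2 via (64.865,5.79): [(26.9551, 0) (65.6444, 0) (61.3366, 32) (57.7225, 32)]  |A|=676.8551
4. ⊥bis P1·P3 via (61.67,11.525): [(54.1466, 28.2808) (26.9551, 0) (65.6444, 0) (65.1305, 3.8181)]  |A|=561.7641
5. canonical 4-gon: [(54.1466, 28.2808) (26.9551, 0) (65.6444, 0) (65.1305, 3.8181)]
6. shoelace: 561.7641

Area of P1's cell: 561.7641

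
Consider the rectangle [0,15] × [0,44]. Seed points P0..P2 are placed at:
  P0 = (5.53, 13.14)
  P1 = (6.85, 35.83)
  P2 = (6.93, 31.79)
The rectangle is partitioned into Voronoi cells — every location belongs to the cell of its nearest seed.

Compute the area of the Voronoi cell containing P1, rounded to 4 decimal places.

1. box [0,15]×[0,44]: [(0, 0) (15, 0) (15, 44) (0, 44)]
2. ⊥bis P1·P0 via (6.19,24.485): [(0, 24.8451) (15, 23.9725) (15, 44) (0, 44)]  |A|=293.8681
3. ⊥bis P1·P2 via (6.89,33.81): [(0, 33.6736) (15, 33.9706) (15, 44) (0, 44)]  |A|=152.6688
4. canonical 4-gon: [(0, 33.6736) (15, 33.9706) (15, 44) (0, 44)]
5. shoelace: 152.6688

Area of P1's cell: 152.6688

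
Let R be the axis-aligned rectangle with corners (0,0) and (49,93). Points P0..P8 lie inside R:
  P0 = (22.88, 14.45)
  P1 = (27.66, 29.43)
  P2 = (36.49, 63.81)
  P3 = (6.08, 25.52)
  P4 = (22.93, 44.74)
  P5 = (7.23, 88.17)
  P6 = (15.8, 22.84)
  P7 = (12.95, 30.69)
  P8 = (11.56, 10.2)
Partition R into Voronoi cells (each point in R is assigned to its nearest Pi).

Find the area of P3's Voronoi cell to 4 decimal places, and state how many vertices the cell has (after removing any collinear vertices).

Area of P3's cell: 179.6785 (4 vertices)

1. box [0,49]×[0,93]: [(0, 0) (49, 0) (49, 93) (0, 93)]
2. ⊥bis P3·P0 via (14.48,19.985): [(0, 0) (1.3113, 0) (49, 72.3731) (49, 93) (0, 93)]  |A|=2831.3115
3. ⊥bis P3·P1 via (16.87,27.475): [(0, 0) (1.3113, 0) (17.419, 24.4452) (4.9978, 93) (0, 93)]  |A|=997.3197
4. ⊥bis P3·P2 via (21.285,44.665): [(0, 61.5696) (0, 0) (1.3113, 0) (17.419, 24.4452) (12.4898, 51.6502)]  |A|=697.7116
5. ⊥bis P3·P4 via (14.505,35.13): [(0, 47.8464) (0, 0) (1.3113, 0) (17.419, 24.4452) (15.6677, 34.1107)]  |A|=496.4353
6. ⊥bis P3·P5 via (6.655,56.845): [(0, 47.8464) (0, 0) (1.3113, 0) (17.419, 24.4452) (15.6677, 34.1107)]  |A|=496.4353
7. ⊥bis P3·P6 via (10.94,24.18): [(14.0654, 35.5154) (0, 47.8464) (0, 0) (1.3113, 0) (6.4041, 7.7289)]  |A|=400.9239
8. ⊥bis P3·P7 via (9.515,28.105): [(11.3499, 25.6667) (0, 40.7487) (0, 0) (1.3113, 0) (6.4041, 7.7289)]  |A|=274.6398
9. ⊥bis P3·P8 via (8.82,17.86): [(9.2387, 18.0098) (11.3499, 25.6667) (0, 40.7487) (0, 14.7051)]  |A|=179.6785
10. canonical 4-gon: [(9.2387, 18.0098) (11.3499, 25.6667) (0, 40.7487) (0, 14.7051)]
11. shoelace: 179.6785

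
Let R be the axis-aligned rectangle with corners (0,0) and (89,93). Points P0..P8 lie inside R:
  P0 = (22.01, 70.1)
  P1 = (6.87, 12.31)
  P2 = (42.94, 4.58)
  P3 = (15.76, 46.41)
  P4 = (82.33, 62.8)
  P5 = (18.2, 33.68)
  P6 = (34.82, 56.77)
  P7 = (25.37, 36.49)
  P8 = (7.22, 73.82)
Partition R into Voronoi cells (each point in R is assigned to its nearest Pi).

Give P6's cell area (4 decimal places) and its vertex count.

1. box [0,89]×[0,93]: [(0, 0) (89, 0) (89, 93) (0, 93)]
2. ⊥bis P6·P0 via (28.415,63.435): [(0, 36.1285) (0, 0) (89, 0) (89, 93) (59.1801, 93)]  |A|=6594.1672
3. ⊥bis P6·P1 via (20.845,34.54): [(7.2443, 43.0902) (75.7877, 0) (89, 0) (89, 93) (59.1801, 93)]  |A|=4830.4529
4. ⊥bis P6·P2 via (38.88,30.675): [(7.2443, 43.0902) (29.3513, 29.1925) (89, 38.4729) (89, 93) (59.1801, 93)]  |A|=3490.1726
5. ⊥bis P6·P3 via (25.29,51.59): [(22.133, 57.3981) (36.8315, 30.3563) (89, 38.4729) (89, 93) (59.1801, 93)]  |A|=3118.8678
6. ⊥bis P6·P4 via (58.575,59.785): [(54.8834, 88.8709) (22.133, 57.3981) (36.8315, 30.3563) (61.8167, 34.2436)]  |A|=1370.0286
7. ⊥bis P6·P5 via (26.51,45.225): [(54.8834, 88.8709) (22.133, 57.3981) (30.1891, 42.5768) (45.33, 31.6785) (61.8167, 34.2436)]  |A|=1313.7092
8. ⊥bis P6·P7 via (30.095,46.63): [(54.8834, 88.8709) (22.133, 57.3981) (27.2706, 47.9461) (57.9632, 33.6441) (61.8167, 34.2436)]  |A|=1168.4603
9. ⊥bis P6·P8 via (21.02,65.295): [(54.8834, 88.8709) (22.133, 57.3981) (27.2706, 47.9461) (57.9632, 33.6441) (61.8167, 34.2436)]  |A|=1168.4603
10. canonical 5-gon: [(54.8834, 88.8709) (22.133, 57.3981) (27.2706, 47.9461) (57.9632, 33.6441) (61.8167, 34.2436)]
11. shoelace: 1168.4603

Area of P6's cell: 1168.4603 (5 vertices)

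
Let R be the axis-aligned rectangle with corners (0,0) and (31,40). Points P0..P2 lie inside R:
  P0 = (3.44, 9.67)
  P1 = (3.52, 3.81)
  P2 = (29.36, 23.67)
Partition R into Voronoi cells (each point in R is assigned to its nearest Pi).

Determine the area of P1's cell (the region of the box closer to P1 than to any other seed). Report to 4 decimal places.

1. box [0,31]×[0,40]: [(0, 0) (31, 0) (31, 40) (0, 40)]
2. ⊥bis P1·P0 via (3.48,6.74): [(0, 6.6925) (0, 0) (31, 0) (31, 7.1157)]  |A|=214.027
3. ⊥bis P1·P2 via (16.44,13.74): [(21.6296, 6.9878) (0, 6.6925) (0, 0) (27.0002, 0)]  |A|=166.7137
4. canonical 4-gon: [(21.6296, 6.9878) (0, 6.6925) (0, 0) (27.0002, 0)]
5. shoelace: 166.7137

Area of P1's cell: 166.7137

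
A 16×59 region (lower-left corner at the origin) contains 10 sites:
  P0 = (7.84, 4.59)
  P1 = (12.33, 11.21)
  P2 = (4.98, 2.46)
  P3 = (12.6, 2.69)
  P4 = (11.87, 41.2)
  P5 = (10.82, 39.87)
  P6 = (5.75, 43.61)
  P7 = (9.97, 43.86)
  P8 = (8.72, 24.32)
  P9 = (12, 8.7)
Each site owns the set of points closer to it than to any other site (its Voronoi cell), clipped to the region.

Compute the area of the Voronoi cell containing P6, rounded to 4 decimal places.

Area of P6's cell: 173.0628

1. box [0,16]×[0,59]: [(0, 0) (16, 0) (16, 59) (0, 59)]
2. ⊥bis P6·P0 via (6.795,24.1): [(0, 23.736) (16, 24.593) (16, 59) (0, 59)]  |A|=557.3673
3. ⊥bis P6·P1 via (9.04,27.41): [(0, 25.5741) (16, 28.8235) (16, 59) (0, 59)]  |A|=508.8194
4. ⊥bis P6·P2 via (5.365,23.035): [(0, 25.5741) (16, 28.8235) (16, 59) (0, 59)]  |A|=508.8194
5. ⊥bis P6·P3 via (9.175,23.15): [(0, 25.5741) (16, 28.8235) (16, 59) (0, 59)]  |A|=508.8194
6. ⊥bis P6·P4 via (8.81,42.405): [(0, 25.5741) (2.3718, 26.0558) (15.345, 59) (0, 59)]  |A|=292.4041
7. ⊥bis P6·P5 via (8.285,41.74): [(0, 30.5087) (8.8494, 42.5052) (15.345, 59) (0, 59)]  |A|=252.6222
8. ⊥bis P6·P7 via (7.86,43.735): [(0, 30.5087) (8.001, 41.355) (6.9557, 59) (0, 59)]  |A|=175.3457
9. ⊥bis P6·P8 via (7.235,33.965): [(0, 32.8511) (1.9493, 33.1512) (8.001, 41.355) (6.9557, 59) (0, 59)]  |A|=173.0628
10. ⊥bis P6·P9 via (8.875,26.155): [(0, 32.8511) (1.9493, 33.1512) (8.001, 41.355) (6.9557, 59) (0, 59)]  |A|=173.0628
11. canonical 5-gon: [(0, 32.8511) (1.9493, 33.1512) (8.001, 41.355) (6.9557, 59) (0, 59)]
12. shoelace: 173.0628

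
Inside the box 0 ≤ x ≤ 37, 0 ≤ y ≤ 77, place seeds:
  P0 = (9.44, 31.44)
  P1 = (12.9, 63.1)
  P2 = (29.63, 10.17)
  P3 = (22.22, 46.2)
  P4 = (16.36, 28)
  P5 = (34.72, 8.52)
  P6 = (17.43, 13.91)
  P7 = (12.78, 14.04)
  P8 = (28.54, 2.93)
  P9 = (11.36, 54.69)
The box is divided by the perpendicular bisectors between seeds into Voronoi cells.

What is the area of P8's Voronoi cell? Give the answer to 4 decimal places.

1. box [0,37]×[0,77]: [(0, 0) (37, 0) (37, 77) (0, 77)]
2. ⊥bis P8·P0 via (18.99,17.185): [(0, 4.4628) (0, 0) (37, 0) (37, 29.2506)]  |A|=623.699
3. ⊥bis P8·P1 via (20.72,33.015): [(0, 4.4628) (0, 0) (37, 0) (37, 29.2506)]  |A|=623.699
4. ⊥bis P8·P2 via (29.085,6.55): [(7.8806, 9.7424) (0, 4.4628) (0, 0) (37, 0) (37, 5.3584)]  |A|=275.8352
5. ⊥bis P8·P3 via (25.38,24.565): [(7.8806, 9.7424) (0, 4.4628) (0, 0) (37, 0) (37, 5.3584)]  |A|=275.8352
6. ⊥bis P8·P4 via (22.45,15.465): [(10.011, 9.4216) (0.5164, 4.8088) (0, 4.4628) (0, 0) (37, 0) (37, 5.3584)]  |A|=269.399
7. ⊥bis P8·P5 via (31.63,5.725): [(31.1673, 6.2365) (10.011, 9.4216) (0.5164, 4.8088) (0, 4.4628) (0, 0) (36.8084, 0)]  |A|=253.1748
8. ⊥bis P8·P6 via (22.985,8.42): [(31.1673, 6.2365) (22.1663, 7.5916) (14.6635, 0) (36.8084, 0)]  |A|=108.3032
9. ⊥bis P8·P7 via (20.66,8.485): [(31.1673, 6.2365) (22.1663, 7.5916) (14.7158, 0.0529) (14.6785, 0) (36.8084, 0)]  |A|=108.3028
10. ⊥bis P8·P9 via (19.95,28.81): [(31.1673, 6.2365) (22.1663, 7.5916) (14.7158, 0.0529) (14.6785, 0) (36.8084, 0)]  |A|=108.3028
11. canonical 5-gon: [(31.1673, 6.2365) (22.1663, 7.5916) (14.7158, 0.0529) (14.6785, 0) (36.8084, 0)]
12. shoelace: 108.3028

Area of P8's cell: 108.3028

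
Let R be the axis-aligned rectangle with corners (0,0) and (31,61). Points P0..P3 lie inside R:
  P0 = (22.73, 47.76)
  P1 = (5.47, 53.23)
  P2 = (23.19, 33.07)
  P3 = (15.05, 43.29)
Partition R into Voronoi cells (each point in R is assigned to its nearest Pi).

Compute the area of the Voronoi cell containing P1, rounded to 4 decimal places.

Area of P1's cell: 240.2522

1. box [0,31]×[0,61]: [(0, 0) (31, 0) (31, 61) (0, 61)]
2. ⊥bis P1·P0 via (14.1,50.495): [(0, 6.004) (17.4292, 61) (0, 61)]  |A|=479.2691
3. ⊥bis P1·P2 via (14.33,43.15): [(0, 30.5544) (10.7846, 40.0337) (17.4292, 61) (0, 61)]  |A|=346.8853
4. ⊥bis P1·P3 via (10.26,48.26): [(0, 38.3716) (14.7689, 52.6056) (17.4292, 61) (0, 61)]  |A|=240.2522
5. canonical 4-gon: [(0, 38.3716) (14.7689, 52.6056) (17.4292, 61) (0, 61)]
6. shoelace: 240.2522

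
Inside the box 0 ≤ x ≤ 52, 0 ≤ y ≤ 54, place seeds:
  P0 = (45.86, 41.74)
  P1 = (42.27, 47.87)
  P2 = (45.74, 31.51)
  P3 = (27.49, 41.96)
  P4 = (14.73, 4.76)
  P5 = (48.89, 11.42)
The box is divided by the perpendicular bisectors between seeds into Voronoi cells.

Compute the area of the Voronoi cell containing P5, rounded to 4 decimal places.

1. box [0,52]×[0,54]: [(0, 0) (52, 0) (52, 54) (0, 54)]
2. ⊥bis P5·P0 via (47.375,26.58): [(0, 21.8456) (0, 0) (52, 0) (52, 27.0422)]  |A|=1271.0833
3. ⊥bis P5·P1 via (45.58,29.645): [(5.8616, 22.4314) (0, 21.3668) (0, 0) (52, 0) (52, 27.0422)]  |A|=1269.68
4. ⊥bis P5·P2 via (47.315,21.465): [(0, 14.0463) (0, 0) (52, 0) (52, 22.1996)]  |A|=942.3922
5. ⊥bis P5·P3 via (38.19,26.69): [(25.9535, 18.1156) (0.1006, 0) (52, 0) (52, 22.1996)]  |A|=759.2058
6. ⊥bis P5·P4 via (31.81,8.09): [(29.7396, 18.7093) (33.3873, 0) (52, 0) (52, 22.1996)]  |A|=421.201
7. canonical 4-gon: [(29.7396, 18.7093) (33.3873, 0) (52, 0) (52, 22.1996)]
8. shoelace: 421.201

Area of P5's cell: 421.2010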